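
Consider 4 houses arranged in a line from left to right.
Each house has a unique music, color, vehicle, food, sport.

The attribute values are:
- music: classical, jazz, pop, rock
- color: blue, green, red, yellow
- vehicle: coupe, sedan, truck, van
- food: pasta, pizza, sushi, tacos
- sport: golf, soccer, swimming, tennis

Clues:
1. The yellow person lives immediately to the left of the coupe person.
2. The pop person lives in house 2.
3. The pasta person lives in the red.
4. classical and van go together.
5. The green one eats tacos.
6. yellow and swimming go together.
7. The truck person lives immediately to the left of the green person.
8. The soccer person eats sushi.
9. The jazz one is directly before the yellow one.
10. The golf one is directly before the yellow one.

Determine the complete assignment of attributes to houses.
Solution:

House | Music | Color | Vehicle | Food | Sport
----------------------------------------------
  1   | jazz | red | sedan | pasta | golf
  2   | pop | yellow | truck | pizza | swimming
  3   | rock | green | coupe | tacos | tennis
  4   | classical | blue | van | sushi | soccer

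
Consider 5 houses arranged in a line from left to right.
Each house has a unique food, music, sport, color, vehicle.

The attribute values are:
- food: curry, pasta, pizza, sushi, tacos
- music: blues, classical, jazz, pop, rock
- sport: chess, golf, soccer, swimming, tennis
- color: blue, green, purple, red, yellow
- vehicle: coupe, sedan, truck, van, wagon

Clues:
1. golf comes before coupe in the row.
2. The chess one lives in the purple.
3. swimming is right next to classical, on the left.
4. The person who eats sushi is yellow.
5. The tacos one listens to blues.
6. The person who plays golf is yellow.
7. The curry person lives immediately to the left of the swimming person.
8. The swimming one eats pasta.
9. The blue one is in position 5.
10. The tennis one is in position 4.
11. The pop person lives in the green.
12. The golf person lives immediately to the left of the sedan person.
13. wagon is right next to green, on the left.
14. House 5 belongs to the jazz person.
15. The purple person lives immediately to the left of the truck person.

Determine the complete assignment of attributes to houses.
Solution:

House | Food | Music | Sport | Color | Vehicle
----------------------------------------------
  1   | curry | rock | chess | purple | wagon
  2   | pasta | pop | swimming | green | truck
  3   | sushi | classical | golf | yellow | van
  4   | tacos | blues | tennis | red | sedan
  5   | pizza | jazz | soccer | blue | coupe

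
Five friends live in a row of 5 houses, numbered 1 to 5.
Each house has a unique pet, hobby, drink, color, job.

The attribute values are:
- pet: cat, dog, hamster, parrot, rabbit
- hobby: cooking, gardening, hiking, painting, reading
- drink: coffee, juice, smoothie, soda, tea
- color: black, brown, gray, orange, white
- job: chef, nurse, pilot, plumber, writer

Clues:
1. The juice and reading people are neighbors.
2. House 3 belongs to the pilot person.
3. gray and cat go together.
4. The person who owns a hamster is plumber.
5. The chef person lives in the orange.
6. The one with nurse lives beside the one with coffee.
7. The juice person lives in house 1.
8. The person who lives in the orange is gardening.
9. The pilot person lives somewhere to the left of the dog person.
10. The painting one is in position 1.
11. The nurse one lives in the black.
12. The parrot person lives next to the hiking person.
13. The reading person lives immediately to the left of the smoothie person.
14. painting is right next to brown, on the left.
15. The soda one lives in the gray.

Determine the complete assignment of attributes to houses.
Solution:

House | Pet | Hobby | Drink | Color | Job
-----------------------------------------
  1   | rabbit | painting | juice | black | nurse
  2   | hamster | reading | coffee | brown | plumber
  3   | parrot | cooking | smoothie | white | pilot
  4   | cat | hiking | soda | gray | writer
  5   | dog | gardening | tea | orange | chef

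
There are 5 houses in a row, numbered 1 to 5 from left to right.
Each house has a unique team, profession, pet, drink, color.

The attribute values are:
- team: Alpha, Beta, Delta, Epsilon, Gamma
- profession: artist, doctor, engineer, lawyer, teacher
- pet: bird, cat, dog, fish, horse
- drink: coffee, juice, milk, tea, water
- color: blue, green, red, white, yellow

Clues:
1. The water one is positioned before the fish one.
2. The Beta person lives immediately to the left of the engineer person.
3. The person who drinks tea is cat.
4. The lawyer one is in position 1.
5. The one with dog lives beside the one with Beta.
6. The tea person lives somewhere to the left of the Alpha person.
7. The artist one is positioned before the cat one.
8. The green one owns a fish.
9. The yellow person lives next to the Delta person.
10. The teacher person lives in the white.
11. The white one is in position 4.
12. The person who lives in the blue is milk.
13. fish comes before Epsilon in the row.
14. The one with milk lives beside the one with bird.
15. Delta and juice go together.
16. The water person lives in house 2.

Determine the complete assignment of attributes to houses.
Solution:

House | Team | Profession | Pet | Drink | Color
-----------------------------------------------
  1   | Gamma | lawyer | dog | milk | blue
  2   | Beta | artist | bird | water | yellow
  3   | Delta | engineer | fish | juice | green
  4   | Epsilon | teacher | cat | tea | white
  5   | Alpha | doctor | horse | coffee | red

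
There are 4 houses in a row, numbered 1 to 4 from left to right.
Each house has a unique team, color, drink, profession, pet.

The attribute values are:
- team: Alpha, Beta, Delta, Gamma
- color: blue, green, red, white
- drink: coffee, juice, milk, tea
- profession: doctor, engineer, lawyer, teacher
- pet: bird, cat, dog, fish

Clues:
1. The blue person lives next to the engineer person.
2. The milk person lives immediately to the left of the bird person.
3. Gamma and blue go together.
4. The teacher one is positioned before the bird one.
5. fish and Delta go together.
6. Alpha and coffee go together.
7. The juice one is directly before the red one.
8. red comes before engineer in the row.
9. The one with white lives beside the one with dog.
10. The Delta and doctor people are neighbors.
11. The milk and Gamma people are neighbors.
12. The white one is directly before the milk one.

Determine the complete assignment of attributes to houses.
Solution:

House | Team | Color | Drink | Profession | Pet
-----------------------------------------------
  1   | Delta | white | juice | teacher | fish
  2   | Beta | red | milk | doctor | dog
  3   | Gamma | blue | tea | lawyer | bird
  4   | Alpha | green | coffee | engineer | cat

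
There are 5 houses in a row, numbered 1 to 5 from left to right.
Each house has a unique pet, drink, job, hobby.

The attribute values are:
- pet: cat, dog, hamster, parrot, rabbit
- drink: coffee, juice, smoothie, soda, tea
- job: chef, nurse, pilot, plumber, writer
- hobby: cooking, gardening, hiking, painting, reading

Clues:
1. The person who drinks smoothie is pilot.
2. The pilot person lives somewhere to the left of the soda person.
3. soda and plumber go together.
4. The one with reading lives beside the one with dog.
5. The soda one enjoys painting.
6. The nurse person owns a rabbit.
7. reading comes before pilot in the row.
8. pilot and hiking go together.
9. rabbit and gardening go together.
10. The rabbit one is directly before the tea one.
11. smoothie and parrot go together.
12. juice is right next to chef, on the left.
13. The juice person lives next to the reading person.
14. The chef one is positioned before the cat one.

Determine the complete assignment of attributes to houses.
Solution:

House | Pet | Drink | Job | Hobby
---------------------------------
  1   | rabbit | juice | nurse | gardening
  2   | hamster | tea | chef | reading
  3   | dog | coffee | writer | cooking
  4   | parrot | smoothie | pilot | hiking
  5   | cat | soda | plumber | painting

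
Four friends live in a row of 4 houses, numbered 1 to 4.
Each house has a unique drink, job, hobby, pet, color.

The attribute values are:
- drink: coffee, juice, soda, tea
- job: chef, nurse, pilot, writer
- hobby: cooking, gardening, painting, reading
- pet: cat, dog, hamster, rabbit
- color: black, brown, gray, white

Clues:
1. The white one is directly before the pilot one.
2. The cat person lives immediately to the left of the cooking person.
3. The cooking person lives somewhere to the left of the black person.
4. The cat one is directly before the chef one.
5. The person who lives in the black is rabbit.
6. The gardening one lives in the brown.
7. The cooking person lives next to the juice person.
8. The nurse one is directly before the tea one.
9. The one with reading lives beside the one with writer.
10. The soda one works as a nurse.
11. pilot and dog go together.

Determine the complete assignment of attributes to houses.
Solution:

House | Drink | Job | Hobby | Pet | Color
-----------------------------------------
  1   | soda | nurse | gardening | cat | brown
  2   | tea | chef | cooking | hamster | white
  3   | juice | pilot | reading | dog | gray
  4   | coffee | writer | painting | rabbit | black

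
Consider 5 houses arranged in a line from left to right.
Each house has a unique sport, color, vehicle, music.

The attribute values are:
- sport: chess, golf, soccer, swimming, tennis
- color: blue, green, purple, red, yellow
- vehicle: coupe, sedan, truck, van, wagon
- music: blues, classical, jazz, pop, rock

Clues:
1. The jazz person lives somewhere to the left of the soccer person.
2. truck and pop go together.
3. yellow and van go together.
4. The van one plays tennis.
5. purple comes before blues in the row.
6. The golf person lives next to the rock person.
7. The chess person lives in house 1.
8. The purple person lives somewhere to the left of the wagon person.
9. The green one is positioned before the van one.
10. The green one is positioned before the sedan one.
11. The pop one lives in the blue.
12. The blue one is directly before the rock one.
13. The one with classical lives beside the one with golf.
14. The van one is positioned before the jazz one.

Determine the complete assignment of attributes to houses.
Solution:

House | Sport | Color | Vehicle | Music
---------------------------------------
  1   | chess | green | coupe | classical
  2   | golf | blue | truck | pop
  3   | tennis | yellow | van | rock
  4   | swimming | purple | sedan | jazz
  5   | soccer | red | wagon | blues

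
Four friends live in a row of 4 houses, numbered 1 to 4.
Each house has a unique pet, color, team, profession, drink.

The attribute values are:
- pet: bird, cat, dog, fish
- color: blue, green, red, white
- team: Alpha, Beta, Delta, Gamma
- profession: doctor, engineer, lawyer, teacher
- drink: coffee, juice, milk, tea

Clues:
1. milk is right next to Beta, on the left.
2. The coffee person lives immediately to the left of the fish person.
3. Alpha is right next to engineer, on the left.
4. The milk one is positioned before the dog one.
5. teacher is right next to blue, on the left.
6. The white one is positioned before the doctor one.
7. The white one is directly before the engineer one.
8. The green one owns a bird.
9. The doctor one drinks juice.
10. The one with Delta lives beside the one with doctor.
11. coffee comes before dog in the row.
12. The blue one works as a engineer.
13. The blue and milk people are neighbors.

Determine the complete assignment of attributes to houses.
Solution:

House | Pet | Color | Team | Profession | Drink
-----------------------------------------------
  1   | cat | white | Alpha | teacher | coffee
  2   | fish | blue | Gamma | engineer | tea
  3   | bird | green | Delta | lawyer | milk
  4   | dog | red | Beta | doctor | juice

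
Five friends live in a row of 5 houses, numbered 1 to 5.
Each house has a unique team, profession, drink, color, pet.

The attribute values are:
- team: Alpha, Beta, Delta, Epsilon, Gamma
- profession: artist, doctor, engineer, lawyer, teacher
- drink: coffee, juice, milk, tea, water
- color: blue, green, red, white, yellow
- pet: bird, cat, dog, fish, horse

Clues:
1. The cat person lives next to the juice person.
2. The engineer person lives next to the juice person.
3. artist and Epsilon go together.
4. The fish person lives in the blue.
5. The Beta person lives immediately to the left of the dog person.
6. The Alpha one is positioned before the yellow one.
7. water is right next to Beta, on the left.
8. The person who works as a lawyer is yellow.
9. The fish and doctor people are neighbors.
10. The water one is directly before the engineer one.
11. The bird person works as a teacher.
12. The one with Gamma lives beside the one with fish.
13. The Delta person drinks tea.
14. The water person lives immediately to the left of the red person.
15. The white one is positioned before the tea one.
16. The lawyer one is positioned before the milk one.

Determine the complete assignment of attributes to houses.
Solution:

House | Team | Profession | Drink | Color | Pet
-----------------------------------------------
  1   | Alpha | teacher | water | white | bird
  2   | Beta | engineer | coffee | red | cat
  3   | Gamma | lawyer | juice | yellow | dog
  4   | Epsilon | artist | milk | blue | fish
  5   | Delta | doctor | tea | green | horse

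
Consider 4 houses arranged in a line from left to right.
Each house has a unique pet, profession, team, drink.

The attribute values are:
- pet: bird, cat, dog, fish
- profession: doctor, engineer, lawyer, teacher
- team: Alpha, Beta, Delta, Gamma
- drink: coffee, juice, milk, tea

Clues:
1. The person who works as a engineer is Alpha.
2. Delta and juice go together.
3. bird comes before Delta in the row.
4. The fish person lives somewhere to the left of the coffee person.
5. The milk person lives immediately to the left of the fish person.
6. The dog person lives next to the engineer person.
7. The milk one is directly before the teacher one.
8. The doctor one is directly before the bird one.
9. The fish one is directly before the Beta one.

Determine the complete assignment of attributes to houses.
Solution:

House | Pet | Profession | Team | Drink
---------------------------------------
  1   | dog | doctor | Gamma | tea
  2   | bird | engineer | Alpha | milk
  3   | fish | teacher | Delta | juice
  4   | cat | lawyer | Beta | coffee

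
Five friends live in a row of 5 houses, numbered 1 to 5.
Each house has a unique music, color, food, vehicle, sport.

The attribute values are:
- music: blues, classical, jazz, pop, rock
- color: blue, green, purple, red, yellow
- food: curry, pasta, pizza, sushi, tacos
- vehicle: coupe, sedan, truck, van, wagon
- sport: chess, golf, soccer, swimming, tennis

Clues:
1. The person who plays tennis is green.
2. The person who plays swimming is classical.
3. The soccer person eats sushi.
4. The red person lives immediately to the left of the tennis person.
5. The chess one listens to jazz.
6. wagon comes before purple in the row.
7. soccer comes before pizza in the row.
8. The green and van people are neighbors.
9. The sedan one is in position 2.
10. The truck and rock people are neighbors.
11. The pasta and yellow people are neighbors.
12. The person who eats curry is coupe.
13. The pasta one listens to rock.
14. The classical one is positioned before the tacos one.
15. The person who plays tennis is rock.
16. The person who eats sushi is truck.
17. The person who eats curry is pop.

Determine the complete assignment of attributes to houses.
Solution:

House | Music | Color | Food | Vehicle | Sport
----------------------------------------------
  1   | blues | red | sushi | truck | soccer
  2   | rock | green | pasta | sedan | tennis
  3   | classical | yellow | pizza | van | swimming
  4   | jazz | blue | tacos | wagon | chess
  5   | pop | purple | curry | coupe | golf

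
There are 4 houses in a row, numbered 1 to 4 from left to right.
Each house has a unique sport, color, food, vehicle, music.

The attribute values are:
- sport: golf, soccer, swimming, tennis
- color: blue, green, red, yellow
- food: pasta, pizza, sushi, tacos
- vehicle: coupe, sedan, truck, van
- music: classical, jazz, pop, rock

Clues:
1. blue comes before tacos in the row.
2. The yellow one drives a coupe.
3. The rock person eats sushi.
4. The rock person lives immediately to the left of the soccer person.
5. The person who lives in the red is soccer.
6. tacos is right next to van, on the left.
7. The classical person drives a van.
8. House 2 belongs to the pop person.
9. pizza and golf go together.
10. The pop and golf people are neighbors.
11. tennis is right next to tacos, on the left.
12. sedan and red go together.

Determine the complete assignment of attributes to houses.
Solution:

House | Sport | Color | Food | Vehicle | Music
----------------------------------------------
  1   | tennis | blue | sushi | truck | rock
  2   | soccer | red | tacos | sedan | pop
  3   | golf | green | pizza | van | classical
  4   | swimming | yellow | pasta | coupe | jazz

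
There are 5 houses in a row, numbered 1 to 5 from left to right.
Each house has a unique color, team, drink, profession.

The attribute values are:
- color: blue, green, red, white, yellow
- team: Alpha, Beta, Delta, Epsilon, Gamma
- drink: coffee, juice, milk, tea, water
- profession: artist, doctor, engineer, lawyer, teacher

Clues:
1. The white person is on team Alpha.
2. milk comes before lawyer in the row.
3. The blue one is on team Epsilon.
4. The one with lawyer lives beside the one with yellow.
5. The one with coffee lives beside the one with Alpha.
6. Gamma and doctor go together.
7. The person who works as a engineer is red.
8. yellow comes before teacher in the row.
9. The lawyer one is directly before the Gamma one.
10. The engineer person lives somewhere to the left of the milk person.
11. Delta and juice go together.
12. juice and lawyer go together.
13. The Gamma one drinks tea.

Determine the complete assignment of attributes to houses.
Solution:

House | Color | Team | Drink | Profession
-----------------------------------------
  1   | red | Beta | coffee | engineer
  2   | white | Alpha | milk | artist
  3   | green | Delta | juice | lawyer
  4   | yellow | Gamma | tea | doctor
  5   | blue | Epsilon | water | teacher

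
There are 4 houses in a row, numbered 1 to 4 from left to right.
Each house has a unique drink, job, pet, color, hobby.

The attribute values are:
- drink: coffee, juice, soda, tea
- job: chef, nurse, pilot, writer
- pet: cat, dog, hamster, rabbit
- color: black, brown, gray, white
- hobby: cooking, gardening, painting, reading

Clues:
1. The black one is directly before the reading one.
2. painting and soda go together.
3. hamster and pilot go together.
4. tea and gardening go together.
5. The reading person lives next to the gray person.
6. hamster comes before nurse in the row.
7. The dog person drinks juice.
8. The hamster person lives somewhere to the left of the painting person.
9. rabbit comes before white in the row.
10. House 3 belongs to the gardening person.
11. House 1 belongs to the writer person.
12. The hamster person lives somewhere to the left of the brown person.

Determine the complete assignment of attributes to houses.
Solution:

House | Drink | Job | Pet | Color | Hobby
-----------------------------------------
  1   | coffee | writer | rabbit | black | cooking
  2   | juice | chef | dog | white | reading
  3   | tea | pilot | hamster | gray | gardening
  4   | soda | nurse | cat | brown | painting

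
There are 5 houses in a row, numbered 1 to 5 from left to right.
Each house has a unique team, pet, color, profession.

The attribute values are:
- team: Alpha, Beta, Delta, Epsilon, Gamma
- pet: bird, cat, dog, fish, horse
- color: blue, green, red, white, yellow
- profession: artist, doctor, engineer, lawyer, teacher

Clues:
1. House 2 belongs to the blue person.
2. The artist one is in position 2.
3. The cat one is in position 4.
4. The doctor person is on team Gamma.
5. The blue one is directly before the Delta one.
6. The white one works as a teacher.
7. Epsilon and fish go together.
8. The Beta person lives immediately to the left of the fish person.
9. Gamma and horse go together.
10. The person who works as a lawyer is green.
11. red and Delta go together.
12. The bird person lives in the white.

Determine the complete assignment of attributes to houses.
Solution:

House | Team | Pet | Color | Profession
---------------------------------------
  1   | Beta | bird | white | teacher
  2   | Epsilon | fish | blue | artist
  3   | Delta | dog | red | engineer
  4   | Alpha | cat | green | lawyer
  5   | Gamma | horse | yellow | doctor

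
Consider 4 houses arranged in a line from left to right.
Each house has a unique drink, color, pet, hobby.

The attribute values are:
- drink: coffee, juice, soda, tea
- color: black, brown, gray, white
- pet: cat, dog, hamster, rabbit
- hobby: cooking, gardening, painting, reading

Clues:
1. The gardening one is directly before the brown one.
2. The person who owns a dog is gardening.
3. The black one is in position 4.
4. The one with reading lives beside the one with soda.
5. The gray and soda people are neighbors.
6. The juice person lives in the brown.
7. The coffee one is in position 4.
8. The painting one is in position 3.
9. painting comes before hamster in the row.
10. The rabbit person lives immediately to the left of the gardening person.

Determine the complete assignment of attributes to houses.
Solution:

House | Drink | Color | Pet | Hobby
-----------------------------------
  1   | tea | gray | rabbit | reading
  2   | soda | white | dog | gardening
  3   | juice | brown | cat | painting
  4   | coffee | black | hamster | cooking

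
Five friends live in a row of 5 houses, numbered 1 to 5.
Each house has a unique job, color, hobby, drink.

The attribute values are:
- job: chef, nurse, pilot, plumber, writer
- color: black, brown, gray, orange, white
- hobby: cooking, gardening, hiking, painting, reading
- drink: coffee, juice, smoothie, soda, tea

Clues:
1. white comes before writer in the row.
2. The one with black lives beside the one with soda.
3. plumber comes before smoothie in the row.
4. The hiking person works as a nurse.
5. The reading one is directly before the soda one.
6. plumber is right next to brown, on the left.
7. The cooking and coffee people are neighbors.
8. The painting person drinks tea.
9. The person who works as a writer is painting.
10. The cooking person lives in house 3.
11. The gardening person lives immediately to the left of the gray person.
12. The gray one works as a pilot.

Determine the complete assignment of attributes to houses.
Solution:

House | Job | Color | Hobby | Drink
-----------------------------------
  1   | plumber | black | reading | juice
  2   | chef | brown | gardening | soda
  3   | pilot | gray | cooking | smoothie
  4   | nurse | white | hiking | coffee
  5   | writer | orange | painting | tea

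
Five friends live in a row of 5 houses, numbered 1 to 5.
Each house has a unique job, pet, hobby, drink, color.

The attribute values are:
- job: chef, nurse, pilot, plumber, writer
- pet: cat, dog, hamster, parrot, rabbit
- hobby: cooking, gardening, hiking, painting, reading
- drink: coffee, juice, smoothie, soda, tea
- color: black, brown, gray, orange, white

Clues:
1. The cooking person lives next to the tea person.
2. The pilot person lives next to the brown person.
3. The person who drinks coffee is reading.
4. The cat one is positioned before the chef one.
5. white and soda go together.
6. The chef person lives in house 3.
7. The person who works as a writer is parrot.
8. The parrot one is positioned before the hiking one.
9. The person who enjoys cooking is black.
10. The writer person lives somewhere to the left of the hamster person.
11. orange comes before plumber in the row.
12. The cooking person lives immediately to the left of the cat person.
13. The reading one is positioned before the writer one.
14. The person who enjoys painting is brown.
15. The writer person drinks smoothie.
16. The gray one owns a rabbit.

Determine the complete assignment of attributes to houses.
Solution:

House | Job | Pet | Hobby | Drink | Color
-----------------------------------------
  1   | pilot | dog | cooking | juice | black
  2   | nurse | cat | painting | tea | brown
  3   | chef | rabbit | reading | coffee | gray
  4   | writer | parrot | gardening | smoothie | orange
  5   | plumber | hamster | hiking | soda | white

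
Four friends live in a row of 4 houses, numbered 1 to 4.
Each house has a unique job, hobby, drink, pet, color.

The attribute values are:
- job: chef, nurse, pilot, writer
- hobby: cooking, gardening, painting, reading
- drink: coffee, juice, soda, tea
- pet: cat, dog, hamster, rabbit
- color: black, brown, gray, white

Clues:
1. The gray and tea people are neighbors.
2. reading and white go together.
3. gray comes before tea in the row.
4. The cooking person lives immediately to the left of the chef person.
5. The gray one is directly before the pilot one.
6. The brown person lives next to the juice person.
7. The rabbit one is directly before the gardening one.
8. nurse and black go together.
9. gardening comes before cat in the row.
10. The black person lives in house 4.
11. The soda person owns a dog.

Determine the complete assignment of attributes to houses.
Solution:

House | Job | Hobby | Drink | Pet | Color
-----------------------------------------
  1   | writer | cooking | coffee | rabbit | brown
  2   | chef | gardening | juice | hamster | gray
  3   | pilot | reading | tea | cat | white
  4   | nurse | painting | soda | dog | black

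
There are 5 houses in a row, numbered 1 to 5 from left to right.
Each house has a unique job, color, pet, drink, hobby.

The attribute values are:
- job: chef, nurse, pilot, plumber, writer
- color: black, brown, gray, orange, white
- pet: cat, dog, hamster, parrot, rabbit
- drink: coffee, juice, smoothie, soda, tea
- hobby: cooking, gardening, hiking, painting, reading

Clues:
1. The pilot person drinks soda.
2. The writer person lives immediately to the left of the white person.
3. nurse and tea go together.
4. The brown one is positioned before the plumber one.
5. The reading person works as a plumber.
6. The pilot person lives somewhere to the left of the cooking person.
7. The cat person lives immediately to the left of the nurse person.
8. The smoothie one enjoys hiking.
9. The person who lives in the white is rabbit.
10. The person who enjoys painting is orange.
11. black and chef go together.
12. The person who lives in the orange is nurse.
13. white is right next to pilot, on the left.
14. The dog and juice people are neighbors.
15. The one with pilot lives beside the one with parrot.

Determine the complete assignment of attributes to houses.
Solution:

House | Job | Color | Pet | Drink | Hobby
-----------------------------------------
  1   | writer | brown | dog | smoothie | hiking
  2   | plumber | white | rabbit | juice | reading
  3   | pilot | gray | cat | soda | gardening
  4   | nurse | orange | parrot | tea | painting
  5   | chef | black | hamster | coffee | cooking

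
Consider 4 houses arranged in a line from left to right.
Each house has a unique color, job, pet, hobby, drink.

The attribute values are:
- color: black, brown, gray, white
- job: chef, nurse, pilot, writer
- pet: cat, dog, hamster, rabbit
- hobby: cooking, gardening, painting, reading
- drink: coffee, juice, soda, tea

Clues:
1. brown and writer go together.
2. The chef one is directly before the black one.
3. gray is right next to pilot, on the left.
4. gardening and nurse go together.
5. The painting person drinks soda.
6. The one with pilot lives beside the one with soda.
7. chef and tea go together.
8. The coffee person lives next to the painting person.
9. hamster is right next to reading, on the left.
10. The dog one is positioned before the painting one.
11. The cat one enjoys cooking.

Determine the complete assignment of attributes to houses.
Solution:

House | Color | Job | Pet | Hobby | Drink
-----------------------------------------
  1   | white | nurse | hamster | gardening | juice
  2   | gray | chef | dog | reading | tea
  3   | black | pilot | cat | cooking | coffee
  4   | brown | writer | rabbit | painting | soda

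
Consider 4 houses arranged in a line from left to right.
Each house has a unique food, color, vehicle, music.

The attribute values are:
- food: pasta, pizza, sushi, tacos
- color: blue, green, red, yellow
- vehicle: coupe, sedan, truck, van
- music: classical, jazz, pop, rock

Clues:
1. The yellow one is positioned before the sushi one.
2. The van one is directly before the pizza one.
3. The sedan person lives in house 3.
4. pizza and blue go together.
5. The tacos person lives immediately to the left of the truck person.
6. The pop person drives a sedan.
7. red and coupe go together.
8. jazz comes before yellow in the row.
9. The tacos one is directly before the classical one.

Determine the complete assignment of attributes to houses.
Solution:

House | Food | Color | Vehicle | Music
--------------------------------------
  1   | tacos | green | van | jazz
  2   | pizza | blue | truck | classical
  3   | pasta | yellow | sedan | pop
  4   | sushi | red | coupe | rock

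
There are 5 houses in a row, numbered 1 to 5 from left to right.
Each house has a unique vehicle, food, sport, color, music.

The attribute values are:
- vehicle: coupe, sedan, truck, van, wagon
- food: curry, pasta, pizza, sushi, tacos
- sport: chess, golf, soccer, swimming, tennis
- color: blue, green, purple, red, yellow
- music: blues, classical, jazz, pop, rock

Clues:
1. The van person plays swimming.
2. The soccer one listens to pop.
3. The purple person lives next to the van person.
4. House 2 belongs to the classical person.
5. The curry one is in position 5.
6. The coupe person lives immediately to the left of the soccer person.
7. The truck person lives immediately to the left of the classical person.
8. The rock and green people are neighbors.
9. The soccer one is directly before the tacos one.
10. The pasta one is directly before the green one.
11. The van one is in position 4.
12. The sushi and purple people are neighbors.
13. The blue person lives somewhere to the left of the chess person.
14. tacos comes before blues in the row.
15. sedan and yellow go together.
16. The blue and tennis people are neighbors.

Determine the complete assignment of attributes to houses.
Solution:

House | Vehicle | Food | Sport | Color | Music
----------------------------------------------
  1   | truck | pasta | golf | blue | rock
  2   | coupe | sushi | tennis | green | classical
  3   | wagon | pizza | soccer | purple | pop
  4   | van | tacos | swimming | red | jazz
  5   | sedan | curry | chess | yellow | blues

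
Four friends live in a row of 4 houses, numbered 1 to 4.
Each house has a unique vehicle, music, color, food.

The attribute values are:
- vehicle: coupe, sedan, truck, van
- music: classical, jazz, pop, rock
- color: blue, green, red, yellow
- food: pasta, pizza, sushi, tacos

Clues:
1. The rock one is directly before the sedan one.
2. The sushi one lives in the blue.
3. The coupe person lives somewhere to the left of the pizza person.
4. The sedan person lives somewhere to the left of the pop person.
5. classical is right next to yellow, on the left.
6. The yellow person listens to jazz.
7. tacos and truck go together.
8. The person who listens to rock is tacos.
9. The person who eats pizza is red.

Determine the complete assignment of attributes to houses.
Solution:

House | Vehicle | Music | Color | Food
--------------------------------------
  1   | truck | rock | green | tacos
  2   | sedan | classical | blue | sushi
  3   | coupe | jazz | yellow | pasta
  4   | van | pop | red | pizza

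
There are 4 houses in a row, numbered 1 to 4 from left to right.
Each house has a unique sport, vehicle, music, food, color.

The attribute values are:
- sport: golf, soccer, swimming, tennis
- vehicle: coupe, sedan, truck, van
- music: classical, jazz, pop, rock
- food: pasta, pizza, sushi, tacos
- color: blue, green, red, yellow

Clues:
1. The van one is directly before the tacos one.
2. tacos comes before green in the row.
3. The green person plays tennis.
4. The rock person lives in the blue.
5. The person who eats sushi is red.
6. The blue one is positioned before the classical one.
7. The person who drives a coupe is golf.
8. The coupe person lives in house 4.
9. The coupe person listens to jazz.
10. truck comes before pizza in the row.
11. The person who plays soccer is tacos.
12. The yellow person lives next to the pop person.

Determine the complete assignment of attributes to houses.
Solution:

House | Sport | Vehicle | Music | Food | Color
----------------------------------------------
  1   | swimming | van | rock | pasta | blue
  2   | soccer | truck | classical | tacos | yellow
  3   | tennis | sedan | pop | pizza | green
  4   | golf | coupe | jazz | sushi | red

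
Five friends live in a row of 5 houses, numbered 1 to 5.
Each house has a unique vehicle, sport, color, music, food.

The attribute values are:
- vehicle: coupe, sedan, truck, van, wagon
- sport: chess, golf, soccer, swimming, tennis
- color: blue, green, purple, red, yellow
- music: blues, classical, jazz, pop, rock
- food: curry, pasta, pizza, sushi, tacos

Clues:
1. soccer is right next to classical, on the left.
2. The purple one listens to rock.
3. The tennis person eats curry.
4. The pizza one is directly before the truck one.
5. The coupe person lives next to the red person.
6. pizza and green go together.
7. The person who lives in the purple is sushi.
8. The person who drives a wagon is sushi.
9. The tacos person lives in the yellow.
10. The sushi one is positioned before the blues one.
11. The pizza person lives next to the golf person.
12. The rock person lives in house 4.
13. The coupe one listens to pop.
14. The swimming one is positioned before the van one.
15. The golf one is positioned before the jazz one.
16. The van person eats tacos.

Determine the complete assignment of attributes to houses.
Solution:

House | Vehicle | Sport | Color | Music | Food
----------------------------------------------
  1   | coupe | soccer | green | pop | pizza
  2   | truck | golf | red | classical | pasta
  3   | sedan | tennis | blue | jazz | curry
  4   | wagon | swimming | purple | rock | sushi
  5   | van | chess | yellow | blues | tacos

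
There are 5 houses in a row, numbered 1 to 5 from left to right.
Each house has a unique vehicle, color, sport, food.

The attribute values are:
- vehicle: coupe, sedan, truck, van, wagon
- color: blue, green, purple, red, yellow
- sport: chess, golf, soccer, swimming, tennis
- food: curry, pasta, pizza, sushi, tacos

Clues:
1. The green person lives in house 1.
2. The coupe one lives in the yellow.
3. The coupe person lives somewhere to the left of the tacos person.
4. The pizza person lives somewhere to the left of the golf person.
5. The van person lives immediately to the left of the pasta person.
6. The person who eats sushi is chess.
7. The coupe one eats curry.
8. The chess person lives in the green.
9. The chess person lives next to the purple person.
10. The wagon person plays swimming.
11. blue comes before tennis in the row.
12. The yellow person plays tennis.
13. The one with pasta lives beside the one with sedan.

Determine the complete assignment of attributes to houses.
Solution:

House | Vehicle | Color | Sport | Food
--------------------------------------
  1   | van | green | chess | sushi
  2   | wagon | purple | swimming | pasta
  3   | sedan | blue | soccer | pizza
  4   | coupe | yellow | tennis | curry
  5   | truck | red | golf | tacos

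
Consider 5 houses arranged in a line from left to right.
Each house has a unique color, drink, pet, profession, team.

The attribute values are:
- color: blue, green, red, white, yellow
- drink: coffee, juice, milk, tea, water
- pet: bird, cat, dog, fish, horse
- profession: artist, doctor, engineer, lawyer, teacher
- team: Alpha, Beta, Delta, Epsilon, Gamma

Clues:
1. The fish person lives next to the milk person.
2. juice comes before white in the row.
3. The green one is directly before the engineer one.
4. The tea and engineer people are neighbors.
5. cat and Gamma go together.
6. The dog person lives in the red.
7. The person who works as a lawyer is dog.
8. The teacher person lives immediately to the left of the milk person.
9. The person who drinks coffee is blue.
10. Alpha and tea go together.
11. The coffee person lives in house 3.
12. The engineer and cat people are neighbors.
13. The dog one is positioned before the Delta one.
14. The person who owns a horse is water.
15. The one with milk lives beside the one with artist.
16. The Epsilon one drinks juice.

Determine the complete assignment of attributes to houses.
Solution:

House | Color | Drink | Pet | Profession | Team
-----------------------------------------------
  1   | green | tea | fish | teacher | Alpha
  2   | yellow | milk | bird | engineer | Beta
  3   | blue | coffee | cat | artist | Gamma
  4   | red | juice | dog | lawyer | Epsilon
  5   | white | water | horse | doctor | Delta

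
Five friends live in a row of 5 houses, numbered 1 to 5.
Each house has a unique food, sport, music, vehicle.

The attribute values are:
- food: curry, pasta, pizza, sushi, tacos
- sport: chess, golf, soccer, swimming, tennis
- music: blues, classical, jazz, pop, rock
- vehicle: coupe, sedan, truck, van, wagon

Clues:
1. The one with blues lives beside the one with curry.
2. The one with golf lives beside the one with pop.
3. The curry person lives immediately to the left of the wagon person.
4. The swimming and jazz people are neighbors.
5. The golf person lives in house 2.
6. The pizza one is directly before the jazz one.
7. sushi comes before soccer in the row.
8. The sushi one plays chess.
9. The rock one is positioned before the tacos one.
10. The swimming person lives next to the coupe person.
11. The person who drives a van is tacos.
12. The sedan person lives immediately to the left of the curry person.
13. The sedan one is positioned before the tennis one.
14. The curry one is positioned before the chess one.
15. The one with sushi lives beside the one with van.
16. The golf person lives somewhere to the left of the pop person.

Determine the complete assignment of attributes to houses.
Solution:

House | Food | Sport | Music | Vehicle
--------------------------------------
  1   | pizza | swimming | blues | sedan
  2   | curry | golf | jazz | coupe
  3   | pasta | tennis | pop | wagon
  4   | sushi | chess | rock | truck
  5   | tacos | soccer | classical | van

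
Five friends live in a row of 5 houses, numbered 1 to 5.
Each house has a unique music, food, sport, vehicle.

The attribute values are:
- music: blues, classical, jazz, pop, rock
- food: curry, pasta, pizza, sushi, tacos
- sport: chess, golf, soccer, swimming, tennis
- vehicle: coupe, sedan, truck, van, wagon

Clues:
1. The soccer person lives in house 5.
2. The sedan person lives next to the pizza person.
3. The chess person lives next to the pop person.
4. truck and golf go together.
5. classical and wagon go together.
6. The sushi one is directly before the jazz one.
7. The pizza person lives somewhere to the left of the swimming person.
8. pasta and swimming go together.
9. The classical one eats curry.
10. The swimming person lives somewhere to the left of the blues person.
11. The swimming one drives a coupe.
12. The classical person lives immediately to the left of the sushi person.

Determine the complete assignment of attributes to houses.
Solution:

House | Music | Food | Sport | Vehicle
--------------------------------------
  1   | classical | curry | chess | wagon
  2   | pop | sushi | tennis | sedan
  3   | jazz | pizza | golf | truck
  4   | rock | pasta | swimming | coupe
  5   | blues | tacos | soccer | van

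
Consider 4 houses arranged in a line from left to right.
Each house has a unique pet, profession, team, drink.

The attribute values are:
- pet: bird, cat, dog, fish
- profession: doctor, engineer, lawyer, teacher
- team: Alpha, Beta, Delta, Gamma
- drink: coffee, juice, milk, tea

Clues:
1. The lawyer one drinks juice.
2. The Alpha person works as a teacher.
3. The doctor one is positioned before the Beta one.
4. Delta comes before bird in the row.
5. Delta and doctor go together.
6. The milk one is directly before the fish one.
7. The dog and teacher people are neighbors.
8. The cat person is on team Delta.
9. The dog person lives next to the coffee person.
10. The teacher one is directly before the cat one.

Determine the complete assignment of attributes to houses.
Solution:

House | Pet | Profession | Team | Drink
---------------------------------------
  1   | dog | engineer | Gamma | milk
  2   | fish | teacher | Alpha | coffee
  3   | cat | doctor | Delta | tea
  4   | bird | lawyer | Beta | juice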